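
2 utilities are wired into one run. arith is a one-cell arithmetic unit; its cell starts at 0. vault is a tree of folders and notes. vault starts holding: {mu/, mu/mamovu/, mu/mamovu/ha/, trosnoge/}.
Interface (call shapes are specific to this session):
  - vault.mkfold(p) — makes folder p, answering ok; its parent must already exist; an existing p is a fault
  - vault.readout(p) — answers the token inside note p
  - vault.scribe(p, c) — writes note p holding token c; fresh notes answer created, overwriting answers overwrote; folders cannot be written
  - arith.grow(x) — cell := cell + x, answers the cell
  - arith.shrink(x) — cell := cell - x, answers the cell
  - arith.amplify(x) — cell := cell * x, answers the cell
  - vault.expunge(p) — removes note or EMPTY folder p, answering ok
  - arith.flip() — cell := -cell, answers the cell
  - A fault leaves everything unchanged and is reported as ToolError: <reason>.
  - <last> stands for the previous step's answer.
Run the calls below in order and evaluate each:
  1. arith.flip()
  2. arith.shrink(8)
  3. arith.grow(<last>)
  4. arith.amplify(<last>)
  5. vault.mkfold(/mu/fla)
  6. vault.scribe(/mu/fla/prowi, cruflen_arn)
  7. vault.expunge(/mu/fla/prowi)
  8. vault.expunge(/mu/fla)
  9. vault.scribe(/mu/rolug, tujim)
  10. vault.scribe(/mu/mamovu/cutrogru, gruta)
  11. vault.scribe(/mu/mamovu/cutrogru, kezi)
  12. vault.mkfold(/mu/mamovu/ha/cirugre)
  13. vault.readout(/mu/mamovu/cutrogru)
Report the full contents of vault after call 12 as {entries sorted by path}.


Act: arith.flip[]
Obs: 0
Act: arith.shrink[x=8]
Obs: -8
Act: arith.grow[x=<last>]
Obs: -16
Act: arith.amplify[x=<last>]
Obs: 256
Act: vault.mkfold[p=/mu/fla]
Obs: ok
Act: vault.scribe[p=/mu/fla/prowi; c=cruflen_arn]
Obs: created
Act: vault.expunge[p=/mu/fla/prowi]
Obs: ok
Act: vault.expunge[p=/mu/fla]
Obs: ok
Act: vault.scribe[p=/mu/rolug; c=tujim]
Obs: created
Act: vault.scribe[p=/mu/mamovu/cutrogru; c=gruta]
Obs: created
Act: vault.scribe[p=/mu/mamovu/cutrogru; c=kezi]
Obs: overwrote
Act: vault.mkfold[p=/mu/mamovu/ha/cirugre]
Obs: ok
Act: vault.readout[p=/mu/mamovu/cutrogru]
Obs: kezi

Answer: {mu/, mu/mamovu/, mu/mamovu/cutrogru=kezi, mu/mamovu/ha/, mu/mamovu/ha/cirugre/, mu/rolug=tujim, trosnoge/}


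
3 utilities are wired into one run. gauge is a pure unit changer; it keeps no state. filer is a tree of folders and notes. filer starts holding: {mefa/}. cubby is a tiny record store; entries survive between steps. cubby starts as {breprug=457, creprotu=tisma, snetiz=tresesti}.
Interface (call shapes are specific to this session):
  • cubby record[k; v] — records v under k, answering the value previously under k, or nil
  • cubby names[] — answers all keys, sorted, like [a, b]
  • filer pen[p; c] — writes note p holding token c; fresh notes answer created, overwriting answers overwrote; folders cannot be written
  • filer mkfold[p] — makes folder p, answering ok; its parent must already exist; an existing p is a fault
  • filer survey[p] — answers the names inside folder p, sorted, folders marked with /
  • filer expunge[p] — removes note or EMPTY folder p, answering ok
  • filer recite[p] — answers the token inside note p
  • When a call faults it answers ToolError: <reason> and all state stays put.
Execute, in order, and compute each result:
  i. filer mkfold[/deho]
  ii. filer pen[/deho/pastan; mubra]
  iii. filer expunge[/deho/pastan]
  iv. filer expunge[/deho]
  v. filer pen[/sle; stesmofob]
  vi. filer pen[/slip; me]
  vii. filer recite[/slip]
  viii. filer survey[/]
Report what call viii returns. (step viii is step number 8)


Answer: [mefa/, sle, slip]

Derivation:
Act: filer mkfold[p→/deho]
Obs: ok
Act: filer pen[p→/deho/pastan; c→mubra]
Obs: created
Act: filer expunge[p→/deho/pastan]
Obs: ok
Act: filer expunge[p→/deho]
Obs: ok
Act: filer pen[p→/sle; c→stesmofob]
Obs: created
Act: filer pen[p→/slip; c→me]
Obs: created
Act: filer recite[p→/slip]
Obs: me
Act: filer survey[p→/]
Obs: [mefa/, sle, slip]


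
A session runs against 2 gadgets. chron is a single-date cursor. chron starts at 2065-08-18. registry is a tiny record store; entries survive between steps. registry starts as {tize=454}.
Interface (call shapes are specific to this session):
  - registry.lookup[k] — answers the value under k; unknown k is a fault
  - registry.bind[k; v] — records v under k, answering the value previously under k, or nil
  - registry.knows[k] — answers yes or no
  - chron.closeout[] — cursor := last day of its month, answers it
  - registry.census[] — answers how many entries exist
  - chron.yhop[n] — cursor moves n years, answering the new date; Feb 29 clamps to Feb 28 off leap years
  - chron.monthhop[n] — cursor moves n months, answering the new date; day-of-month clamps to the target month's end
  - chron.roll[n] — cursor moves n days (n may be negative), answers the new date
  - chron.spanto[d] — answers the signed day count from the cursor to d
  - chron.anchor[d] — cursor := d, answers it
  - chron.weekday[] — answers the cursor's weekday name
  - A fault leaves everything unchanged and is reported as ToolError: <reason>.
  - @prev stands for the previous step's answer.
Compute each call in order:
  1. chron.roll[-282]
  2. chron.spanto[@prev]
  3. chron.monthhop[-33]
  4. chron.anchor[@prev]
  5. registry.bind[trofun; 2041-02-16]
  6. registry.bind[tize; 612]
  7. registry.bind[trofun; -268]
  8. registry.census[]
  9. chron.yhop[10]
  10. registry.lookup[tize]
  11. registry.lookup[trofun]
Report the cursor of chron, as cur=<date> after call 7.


// roll(n: -282) : 2064-11-09
// spanto(d: @prev) : 0
// monthhop(n: -33) : 2062-02-09
// anchor(d: @prev) : 2062-02-09
// bind(k: trofun, v: 2041-02-16) : nil
// bind(k: tize, v: 612) : 454
// bind(k: trofun, v: -268) : 2041-02-16
// census() : 2
// yhop(n: 10) : 2072-02-09
// lookup(k: tize) : 612
// lookup(k: trofun) : -268

Answer: cur=2062-02-09


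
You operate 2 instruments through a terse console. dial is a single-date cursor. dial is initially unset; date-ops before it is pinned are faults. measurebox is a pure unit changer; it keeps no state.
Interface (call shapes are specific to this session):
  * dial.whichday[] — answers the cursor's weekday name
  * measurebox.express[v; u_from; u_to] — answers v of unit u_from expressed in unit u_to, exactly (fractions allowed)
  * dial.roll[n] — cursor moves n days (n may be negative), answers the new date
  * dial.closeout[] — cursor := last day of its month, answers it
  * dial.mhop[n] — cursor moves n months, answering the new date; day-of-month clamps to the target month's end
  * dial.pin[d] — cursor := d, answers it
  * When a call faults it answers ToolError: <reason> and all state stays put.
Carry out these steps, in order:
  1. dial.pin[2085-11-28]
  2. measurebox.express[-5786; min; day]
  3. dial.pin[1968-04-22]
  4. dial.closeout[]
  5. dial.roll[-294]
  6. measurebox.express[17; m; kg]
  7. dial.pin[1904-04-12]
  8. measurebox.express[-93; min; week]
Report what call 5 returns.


Answer: 1967-07-11

Derivation:
Do: dial.pin[2085-11-28]
See: 2085-11-28
Do: measurebox.express[-5786; min; day]
See: -2893/720
Do: dial.pin[1968-04-22]
See: 1968-04-22
Do: dial.closeout[]
See: 1968-04-30
Do: dial.roll[-294]
See: 1967-07-11
Do: measurebox.express[17; m; kg]
See: ToolError: incompatible units
Do: dial.pin[1904-04-12]
See: 1904-04-12
Do: measurebox.express[-93; min; week]
See: -31/3360


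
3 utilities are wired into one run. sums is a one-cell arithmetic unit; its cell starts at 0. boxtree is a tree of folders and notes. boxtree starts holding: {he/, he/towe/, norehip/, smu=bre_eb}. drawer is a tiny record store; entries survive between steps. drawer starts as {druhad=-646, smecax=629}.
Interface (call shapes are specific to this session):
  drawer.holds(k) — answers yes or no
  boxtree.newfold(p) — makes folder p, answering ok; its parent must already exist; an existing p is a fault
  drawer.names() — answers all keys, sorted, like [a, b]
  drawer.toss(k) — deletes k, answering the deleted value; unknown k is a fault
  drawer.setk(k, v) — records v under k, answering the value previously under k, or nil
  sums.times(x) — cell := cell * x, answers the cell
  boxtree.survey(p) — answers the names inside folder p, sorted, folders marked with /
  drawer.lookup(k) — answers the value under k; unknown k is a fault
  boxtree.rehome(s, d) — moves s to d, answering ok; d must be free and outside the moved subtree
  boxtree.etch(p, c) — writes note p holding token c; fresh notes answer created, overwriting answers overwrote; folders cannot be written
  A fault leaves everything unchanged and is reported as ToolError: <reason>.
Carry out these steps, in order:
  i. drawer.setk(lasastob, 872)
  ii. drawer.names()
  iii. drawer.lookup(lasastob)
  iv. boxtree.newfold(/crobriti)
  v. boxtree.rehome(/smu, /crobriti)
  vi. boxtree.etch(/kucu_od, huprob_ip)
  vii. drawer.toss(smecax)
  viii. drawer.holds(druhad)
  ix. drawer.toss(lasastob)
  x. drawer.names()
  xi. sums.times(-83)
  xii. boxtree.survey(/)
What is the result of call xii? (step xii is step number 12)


-> setk(k='lasastob', v='872')
<- nil
-> names()
<- [druhad, lasastob, smecax]
-> lookup(k='lasastob')
<- 872
-> newfold(p='/crobriti')
<- ok
-> rehome(s='/smu', d='/crobriti')
<- ToolError: exists
-> etch(p='/kucu_od', c='huprob_ip')
<- created
-> toss(k='smecax')
<- 629
-> holds(k='druhad')
<- yes
-> toss(k='lasastob')
<- 872
-> names()
<- [druhad]
-> times(x='-83')
<- 0
-> survey(p='/')
<- [crobriti/, he/, kucu_od, norehip/, smu]

Answer: [crobriti/, he/, kucu_od, norehip/, smu]


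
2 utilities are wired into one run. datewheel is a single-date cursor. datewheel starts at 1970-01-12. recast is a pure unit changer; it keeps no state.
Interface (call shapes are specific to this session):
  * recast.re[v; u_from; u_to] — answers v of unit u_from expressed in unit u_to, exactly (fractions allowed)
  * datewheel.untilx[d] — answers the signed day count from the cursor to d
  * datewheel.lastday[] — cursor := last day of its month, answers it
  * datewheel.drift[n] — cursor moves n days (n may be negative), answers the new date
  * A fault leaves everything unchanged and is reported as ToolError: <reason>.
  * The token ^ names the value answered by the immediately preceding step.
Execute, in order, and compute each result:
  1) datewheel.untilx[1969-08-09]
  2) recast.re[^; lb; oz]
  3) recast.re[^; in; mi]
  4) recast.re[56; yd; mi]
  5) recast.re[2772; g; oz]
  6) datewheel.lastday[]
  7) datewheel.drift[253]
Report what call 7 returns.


>> datewheel.untilx(d=1969-08-09)
<< -156
>> recast.re(v=^, u_from=lb, u_to=oz)
<< -2496
>> recast.re(v=^, u_from=in, u_to=mi)
<< -13/330
>> recast.re(v=56, u_from=yd, u_to=mi)
<< 7/220
>> recast.re(v=2772, u_from=g, u_to=oz)
<< 57600000/589081
>> datewheel.lastday()
<< 1970-01-31
>> datewheel.drift(n=253)
<< 1970-10-11

Answer: 1970-10-11


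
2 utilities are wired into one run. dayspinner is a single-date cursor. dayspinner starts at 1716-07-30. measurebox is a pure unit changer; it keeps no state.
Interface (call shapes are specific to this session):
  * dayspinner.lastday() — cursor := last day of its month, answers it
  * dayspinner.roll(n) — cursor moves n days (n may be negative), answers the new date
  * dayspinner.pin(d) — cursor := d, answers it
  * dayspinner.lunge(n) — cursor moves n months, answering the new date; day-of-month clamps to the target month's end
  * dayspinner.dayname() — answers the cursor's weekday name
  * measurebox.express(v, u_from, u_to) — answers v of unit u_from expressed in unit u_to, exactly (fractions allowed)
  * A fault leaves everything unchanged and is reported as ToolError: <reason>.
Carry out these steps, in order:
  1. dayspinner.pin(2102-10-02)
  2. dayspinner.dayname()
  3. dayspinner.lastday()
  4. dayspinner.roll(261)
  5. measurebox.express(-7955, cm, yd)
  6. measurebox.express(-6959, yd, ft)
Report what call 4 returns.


·→ dayspinner.pin(2102-10-02)
·← 2102-10-02
·→ dayspinner.dayname()
·← Monday
·→ dayspinner.lastday()
·← 2102-10-31
·→ dayspinner.roll(261)
·← 2103-07-19
·→ measurebox.express(-7955, cm, yd)
·← -198875/2286
·→ measurebox.express(-6959, yd, ft)
·← -20877

Answer: 2103-07-19


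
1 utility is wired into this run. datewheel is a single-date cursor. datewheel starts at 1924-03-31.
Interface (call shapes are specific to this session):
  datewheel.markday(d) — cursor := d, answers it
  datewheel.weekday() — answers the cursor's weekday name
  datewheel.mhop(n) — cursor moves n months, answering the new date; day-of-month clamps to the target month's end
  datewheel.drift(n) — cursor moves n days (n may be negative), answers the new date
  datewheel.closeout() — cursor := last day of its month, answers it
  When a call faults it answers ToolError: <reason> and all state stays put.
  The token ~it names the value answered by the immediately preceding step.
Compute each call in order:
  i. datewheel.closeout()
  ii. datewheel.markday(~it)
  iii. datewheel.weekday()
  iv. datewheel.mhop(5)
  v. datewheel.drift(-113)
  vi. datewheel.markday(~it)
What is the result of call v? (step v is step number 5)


# datewheel.closeout() => 1924-03-31
# datewheel.markday(d: ~it) => 1924-03-31
# datewheel.weekday() => Monday
# datewheel.mhop(n: 5) => 1924-08-31
# datewheel.drift(n: -113) => 1924-05-10
# datewheel.markday(d: ~it) => 1924-05-10

Answer: 1924-05-10


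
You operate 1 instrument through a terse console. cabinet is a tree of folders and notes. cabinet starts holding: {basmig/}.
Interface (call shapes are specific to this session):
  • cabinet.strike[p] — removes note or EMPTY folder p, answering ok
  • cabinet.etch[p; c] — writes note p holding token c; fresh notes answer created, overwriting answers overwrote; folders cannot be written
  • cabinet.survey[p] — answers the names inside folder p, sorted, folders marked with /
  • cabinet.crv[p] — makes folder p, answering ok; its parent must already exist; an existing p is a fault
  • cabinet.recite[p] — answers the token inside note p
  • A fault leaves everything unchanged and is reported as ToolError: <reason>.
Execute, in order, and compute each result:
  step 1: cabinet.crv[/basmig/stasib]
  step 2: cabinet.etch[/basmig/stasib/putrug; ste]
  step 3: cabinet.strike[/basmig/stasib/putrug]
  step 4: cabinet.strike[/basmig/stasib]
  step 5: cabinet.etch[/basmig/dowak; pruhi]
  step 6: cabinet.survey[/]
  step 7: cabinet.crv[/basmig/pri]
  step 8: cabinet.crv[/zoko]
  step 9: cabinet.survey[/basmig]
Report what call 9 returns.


Using cabinet.crv passing /basmig/stasib, which returns ok.
I try cabinet.etch passing /basmig/stasib/putrug, ste, and see created.
Invoking cabinet.strike passing /basmig/stasib/putrug, — result: ok.
I run cabinet.strike passing /basmig/stasib, yielding ok.
Next I call cabinet.etch passing /basmig/dowak, pruhi, and see created.
I call cabinet.survey passing /: [basmig/].
I invoke cabinet.crv passing /basmig/pri, giving ok.
Using cabinet.crv passing /zoko, which returns ok.
Using cabinet.survey passing /basmig, giving [dowak, pri/].

Answer: [dowak, pri/]


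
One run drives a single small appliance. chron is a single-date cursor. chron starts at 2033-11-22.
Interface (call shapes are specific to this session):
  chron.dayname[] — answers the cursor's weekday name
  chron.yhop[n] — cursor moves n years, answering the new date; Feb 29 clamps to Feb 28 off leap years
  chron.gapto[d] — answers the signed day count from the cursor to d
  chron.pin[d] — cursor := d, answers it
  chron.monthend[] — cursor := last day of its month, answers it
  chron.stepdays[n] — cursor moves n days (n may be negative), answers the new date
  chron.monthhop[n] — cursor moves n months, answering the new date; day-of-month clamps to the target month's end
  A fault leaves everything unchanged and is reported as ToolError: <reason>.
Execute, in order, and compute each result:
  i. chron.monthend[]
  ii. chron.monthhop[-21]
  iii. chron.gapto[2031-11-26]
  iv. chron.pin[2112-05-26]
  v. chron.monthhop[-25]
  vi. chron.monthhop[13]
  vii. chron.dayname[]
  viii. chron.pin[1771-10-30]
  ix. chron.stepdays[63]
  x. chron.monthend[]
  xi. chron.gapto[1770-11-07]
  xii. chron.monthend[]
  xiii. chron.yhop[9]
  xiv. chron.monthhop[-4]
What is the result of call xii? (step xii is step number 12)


Answer: 1772-01-31

Derivation:
CALL chron.monthend[]
RET  2033-11-30
CALL chron.monthhop[-21]
RET  2032-02-29
CALL chron.gapto[2031-11-26]
RET  -95
CALL chron.pin[2112-05-26]
RET  2112-05-26
CALL chron.monthhop[-25]
RET  2110-04-26
CALL chron.monthhop[13]
RET  2111-05-26
CALL chron.dayname[]
RET  Tuesday
CALL chron.pin[1771-10-30]
RET  1771-10-30
CALL chron.stepdays[63]
RET  1772-01-01
CALL chron.monthend[]
RET  1772-01-31
CALL chron.gapto[1770-11-07]
RET  -450
CALL chron.monthend[]
RET  1772-01-31
CALL chron.yhop[9]
RET  1781-01-31
CALL chron.monthhop[-4]
RET  1780-09-30


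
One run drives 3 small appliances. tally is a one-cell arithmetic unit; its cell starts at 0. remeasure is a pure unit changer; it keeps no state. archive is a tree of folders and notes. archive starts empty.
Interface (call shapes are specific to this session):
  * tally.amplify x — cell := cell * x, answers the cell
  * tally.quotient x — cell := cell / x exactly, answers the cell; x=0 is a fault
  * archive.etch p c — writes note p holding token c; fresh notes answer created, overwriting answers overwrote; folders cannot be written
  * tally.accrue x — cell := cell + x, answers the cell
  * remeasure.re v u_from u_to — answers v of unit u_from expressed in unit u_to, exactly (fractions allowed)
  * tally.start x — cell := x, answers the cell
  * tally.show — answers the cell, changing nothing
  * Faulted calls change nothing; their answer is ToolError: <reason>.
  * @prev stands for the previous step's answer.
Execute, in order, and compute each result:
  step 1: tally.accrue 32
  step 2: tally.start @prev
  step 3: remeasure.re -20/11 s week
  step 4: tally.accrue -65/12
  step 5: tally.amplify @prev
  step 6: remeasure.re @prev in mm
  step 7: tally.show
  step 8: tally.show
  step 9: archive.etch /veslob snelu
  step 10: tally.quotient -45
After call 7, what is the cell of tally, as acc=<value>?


Answer: acc=101761/144

Derivation:
>>> tally.accrue x→32
[out] 32
>>> tally.start x→@prev
[out] 32
>>> remeasure.re v→-20/11 u_from→s u_to→week
[out] -1/332640
>>> tally.accrue x→-65/12
[out] 319/12
>>> tally.amplify x→@prev
[out] 101761/144
>>> remeasure.re v→@prev u_from→in u_to→mm
[out] 12923647/720
>>> tally.show
[out] 101761/144
>>> tally.show
[out] 101761/144
>>> archive.etch p→/veslob c→snelu
[out] created
>>> tally.quotient x→-45
[out] -101761/6480


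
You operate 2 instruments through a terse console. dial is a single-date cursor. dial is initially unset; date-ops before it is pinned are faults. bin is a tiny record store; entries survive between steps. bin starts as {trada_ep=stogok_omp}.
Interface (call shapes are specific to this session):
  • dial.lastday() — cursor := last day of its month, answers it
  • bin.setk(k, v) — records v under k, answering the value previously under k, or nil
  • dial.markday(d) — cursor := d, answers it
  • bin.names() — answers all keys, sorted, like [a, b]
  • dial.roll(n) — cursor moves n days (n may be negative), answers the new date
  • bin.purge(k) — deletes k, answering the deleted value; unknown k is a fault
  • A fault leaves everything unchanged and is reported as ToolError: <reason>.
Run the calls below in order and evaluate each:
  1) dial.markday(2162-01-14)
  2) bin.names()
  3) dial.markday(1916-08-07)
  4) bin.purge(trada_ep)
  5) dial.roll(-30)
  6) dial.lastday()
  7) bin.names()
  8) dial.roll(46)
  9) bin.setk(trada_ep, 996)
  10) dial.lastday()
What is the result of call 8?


Answer: 1916-09-15

Derivation:
-- 1. dial.markday(2162-01-14) => 2162-01-14
-- 2. bin.names() => [trada_ep]
-- 3. dial.markday(1916-08-07) => 1916-08-07
-- 4. bin.purge(trada_ep) => stogok_omp
-- 5. dial.roll(-30) => 1916-07-08
-- 6. dial.lastday() => 1916-07-31
-- 7. bin.names() => []
-- 8. dial.roll(46) => 1916-09-15
-- 9. bin.setk(trada_ep, 996) => nil
-- 10. dial.lastday() => 1916-09-30


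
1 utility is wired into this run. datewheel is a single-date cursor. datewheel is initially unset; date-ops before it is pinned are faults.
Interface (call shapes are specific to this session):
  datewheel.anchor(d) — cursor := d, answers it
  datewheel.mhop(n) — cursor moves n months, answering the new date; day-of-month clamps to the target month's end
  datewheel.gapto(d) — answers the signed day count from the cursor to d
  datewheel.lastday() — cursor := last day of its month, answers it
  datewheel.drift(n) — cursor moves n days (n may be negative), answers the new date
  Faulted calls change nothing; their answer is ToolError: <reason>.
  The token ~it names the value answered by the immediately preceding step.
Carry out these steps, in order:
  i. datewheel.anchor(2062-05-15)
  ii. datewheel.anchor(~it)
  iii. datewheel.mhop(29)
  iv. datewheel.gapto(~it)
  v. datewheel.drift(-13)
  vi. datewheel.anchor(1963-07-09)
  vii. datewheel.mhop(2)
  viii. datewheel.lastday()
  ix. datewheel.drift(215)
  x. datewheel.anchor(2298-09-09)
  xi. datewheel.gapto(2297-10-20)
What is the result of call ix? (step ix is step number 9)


Answer: 1964-05-02

Derivation:
[in] anchor d: 2062-05-15
:: 2062-05-15
[in] anchor d: ~it
:: 2062-05-15
[in] mhop n: 29
:: 2064-10-15
[in] gapto d: ~it
:: 0
[in] drift n: -13
:: 2064-10-02
[in] anchor d: 1963-07-09
:: 1963-07-09
[in] mhop n: 2
:: 1963-09-09
[in] lastday
:: 1963-09-30
[in] drift n: 215
:: 1964-05-02
[in] anchor d: 2298-09-09
:: 2298-09-09
[in] gapto d: 2297-10-20
:: -324


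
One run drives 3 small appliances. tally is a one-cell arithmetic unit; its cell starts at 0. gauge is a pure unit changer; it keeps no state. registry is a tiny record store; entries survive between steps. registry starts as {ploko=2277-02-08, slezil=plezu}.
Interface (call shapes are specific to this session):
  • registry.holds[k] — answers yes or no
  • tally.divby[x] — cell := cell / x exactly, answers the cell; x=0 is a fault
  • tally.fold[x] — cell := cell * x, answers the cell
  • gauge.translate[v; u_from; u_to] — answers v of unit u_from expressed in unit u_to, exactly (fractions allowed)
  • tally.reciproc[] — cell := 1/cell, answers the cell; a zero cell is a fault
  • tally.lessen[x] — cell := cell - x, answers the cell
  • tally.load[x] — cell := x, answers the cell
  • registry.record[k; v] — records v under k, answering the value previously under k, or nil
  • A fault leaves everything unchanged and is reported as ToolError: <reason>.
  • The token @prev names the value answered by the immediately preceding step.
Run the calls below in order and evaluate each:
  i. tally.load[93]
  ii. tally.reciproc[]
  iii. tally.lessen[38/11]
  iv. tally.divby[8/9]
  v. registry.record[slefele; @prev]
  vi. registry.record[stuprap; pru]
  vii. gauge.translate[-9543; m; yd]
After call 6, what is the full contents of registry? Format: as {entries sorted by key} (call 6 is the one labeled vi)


I invoke tally.load with x=93, → 93.
Then tally.reciproc, and get 1/93.
Using tally.lessen with x=38/11, — result: -3523/1023.
I try tally.divby with x=8/9: -10569/2728.
I try registry.record with k=slefele, v=@prev, and get nil.
Then registry.record with k=stuprap, v=pru, and observe nil.
Invoking gauge.translate with v=-9543, u_from=m, u_to=yd, and get -3976250/381.

Answer: {ploko=2277-02-08, slefele=-10569/2728, slezil=plezu, stuprap=pru}


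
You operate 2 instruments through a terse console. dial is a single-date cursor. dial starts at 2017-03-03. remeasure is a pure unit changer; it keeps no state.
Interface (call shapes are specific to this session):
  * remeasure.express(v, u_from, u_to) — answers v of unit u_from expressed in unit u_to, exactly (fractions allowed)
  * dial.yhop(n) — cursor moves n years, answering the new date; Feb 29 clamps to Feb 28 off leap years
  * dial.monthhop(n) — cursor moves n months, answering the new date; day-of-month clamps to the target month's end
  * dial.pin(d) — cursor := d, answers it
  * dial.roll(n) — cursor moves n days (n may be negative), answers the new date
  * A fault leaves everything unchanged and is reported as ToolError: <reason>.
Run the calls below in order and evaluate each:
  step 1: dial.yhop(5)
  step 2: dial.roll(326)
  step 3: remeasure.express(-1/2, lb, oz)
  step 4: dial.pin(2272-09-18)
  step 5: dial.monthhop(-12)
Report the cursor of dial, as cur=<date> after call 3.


Answer: cur=2023-01-23

Derivation:
$ yhop n→5
:: 2022-03-03
$ roll n→326
:: 2023-01-23
$ express v→-1/2 u_from→lb u_to→oz
:: -8
$ pin d→2272-09-18
:: 2272-09-18
$ monthhop n→-12
:: 2271-09-18


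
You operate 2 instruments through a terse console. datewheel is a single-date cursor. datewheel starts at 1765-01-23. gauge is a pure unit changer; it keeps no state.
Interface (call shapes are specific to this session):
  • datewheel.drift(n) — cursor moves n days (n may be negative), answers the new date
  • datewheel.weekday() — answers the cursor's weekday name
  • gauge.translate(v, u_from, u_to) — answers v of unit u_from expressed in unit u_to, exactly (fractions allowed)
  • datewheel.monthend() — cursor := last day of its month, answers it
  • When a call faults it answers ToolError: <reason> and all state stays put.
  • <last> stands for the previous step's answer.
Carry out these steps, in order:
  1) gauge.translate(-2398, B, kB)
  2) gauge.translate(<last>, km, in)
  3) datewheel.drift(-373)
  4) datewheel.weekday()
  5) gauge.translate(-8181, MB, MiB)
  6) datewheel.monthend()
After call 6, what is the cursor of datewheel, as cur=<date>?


Answer: cur=1764-01-31

Derivation:
> gauge.translate -2398 B kB
= -1199/500
> gauge.translate <last> km in
= -11990000/127
> datewheel.drift -373
= 1764-01-16
> datewheel.weekday
= Monday
> gauge.translate -8181 MB MiB
= -127828125/16384
> datewheel.monthend
= 1764-01-31


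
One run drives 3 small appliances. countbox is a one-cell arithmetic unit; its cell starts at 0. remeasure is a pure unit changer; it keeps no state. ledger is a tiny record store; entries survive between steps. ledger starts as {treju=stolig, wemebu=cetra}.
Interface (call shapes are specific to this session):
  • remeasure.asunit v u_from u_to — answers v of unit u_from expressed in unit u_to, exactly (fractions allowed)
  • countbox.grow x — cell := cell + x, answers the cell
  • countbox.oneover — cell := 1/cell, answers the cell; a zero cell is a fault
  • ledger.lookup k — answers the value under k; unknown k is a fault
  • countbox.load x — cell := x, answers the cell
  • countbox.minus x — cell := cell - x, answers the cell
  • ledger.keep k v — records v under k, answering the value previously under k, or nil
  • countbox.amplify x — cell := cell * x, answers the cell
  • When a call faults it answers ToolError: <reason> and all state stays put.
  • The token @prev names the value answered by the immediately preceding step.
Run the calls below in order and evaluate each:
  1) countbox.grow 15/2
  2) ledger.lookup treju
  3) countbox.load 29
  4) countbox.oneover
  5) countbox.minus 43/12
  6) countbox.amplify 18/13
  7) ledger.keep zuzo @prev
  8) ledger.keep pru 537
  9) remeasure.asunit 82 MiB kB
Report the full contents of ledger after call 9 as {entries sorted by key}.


Answer: {pru=537, treju=stolig, wemebu=cetra, zuzo=-285/58}

Derivation:
Act: grow[x: 15/2]
Obs: 15/2
Act: lookup[k: treju]
Obs: stolig
Act: load[x: 29]
Obs: 29
Act: oneover[]
Obs: 1/29
Act: minus[x: 43/12]
Obs: -1235/348
Act: amplify[x: 18/13]
Obs: -285/58
Act: keep[k: zuzo; v: @prev]
Obs: nil
Act: keep[k: pru; v: 537]
Obs: nil
Act: asunit[v: 82; u_from: MiB; u_to: kB]
Obs: 10747904/125


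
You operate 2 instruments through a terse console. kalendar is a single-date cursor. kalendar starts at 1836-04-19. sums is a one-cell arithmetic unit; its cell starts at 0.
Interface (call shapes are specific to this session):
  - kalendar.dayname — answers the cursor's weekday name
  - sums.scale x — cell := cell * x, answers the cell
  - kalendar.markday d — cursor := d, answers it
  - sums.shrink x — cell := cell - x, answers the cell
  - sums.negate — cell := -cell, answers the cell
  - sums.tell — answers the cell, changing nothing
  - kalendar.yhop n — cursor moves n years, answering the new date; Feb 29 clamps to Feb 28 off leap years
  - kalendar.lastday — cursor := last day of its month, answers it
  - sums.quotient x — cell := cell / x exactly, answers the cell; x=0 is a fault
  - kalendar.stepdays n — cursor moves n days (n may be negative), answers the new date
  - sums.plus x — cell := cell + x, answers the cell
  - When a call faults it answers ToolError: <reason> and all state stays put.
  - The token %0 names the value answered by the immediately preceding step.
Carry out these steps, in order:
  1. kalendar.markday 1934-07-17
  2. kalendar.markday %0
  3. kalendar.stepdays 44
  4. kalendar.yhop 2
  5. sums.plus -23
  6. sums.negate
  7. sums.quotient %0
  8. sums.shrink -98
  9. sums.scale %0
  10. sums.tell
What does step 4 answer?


CALL markday[d→1934-07-17]
RET  1934-07-17
CALL markday[d→%0]
RET  1934-07-17
CALL stepdays[n→44]
RET  1934-08-30
CALL yhop[n→2]
RET  1936-08-30
CALL plus[x→-23]
RET  -23
CALL negate[]
RET  23
CALL quotient[x→%0]
RET  1
CALL shrink[x→-98]
RET  99
CALL scale[x→%0]
RET  9801
CALL tell[]
RET  9801

Answer: 1936-08-30


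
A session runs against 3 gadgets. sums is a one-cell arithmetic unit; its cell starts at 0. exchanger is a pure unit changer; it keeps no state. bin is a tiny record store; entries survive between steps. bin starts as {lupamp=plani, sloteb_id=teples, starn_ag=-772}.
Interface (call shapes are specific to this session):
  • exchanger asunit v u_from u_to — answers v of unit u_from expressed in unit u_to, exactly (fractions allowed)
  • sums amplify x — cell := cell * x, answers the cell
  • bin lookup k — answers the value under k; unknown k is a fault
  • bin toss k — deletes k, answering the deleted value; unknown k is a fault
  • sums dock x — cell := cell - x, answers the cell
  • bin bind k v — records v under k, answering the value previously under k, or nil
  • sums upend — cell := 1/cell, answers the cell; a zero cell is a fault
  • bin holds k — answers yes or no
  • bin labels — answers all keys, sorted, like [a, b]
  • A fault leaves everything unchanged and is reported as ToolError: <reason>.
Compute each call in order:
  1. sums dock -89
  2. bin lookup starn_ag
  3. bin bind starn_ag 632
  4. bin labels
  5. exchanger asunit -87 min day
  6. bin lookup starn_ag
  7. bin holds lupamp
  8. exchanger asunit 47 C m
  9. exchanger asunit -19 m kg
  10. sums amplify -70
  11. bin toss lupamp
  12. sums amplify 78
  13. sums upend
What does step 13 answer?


Answer: -1/485940

Derivation:
// sums dock(-89) -> 89
// bin lookup(starn_ag) -> -772
// bin bind(starn_ag, 632) -> -772
// bin labels() -> [lupamp, sloteb_id, starn_ag]
// exchanger asunit(-87, min, day) -> -29/480
// bin lookup(starn_ag) -> 632
// bin holds(lupamp) -> yes
// exchanger asunit(47, C, m) -> ToolError: incompatible units
// exchanger asunit(-19, m, kg) -> ToolError: incompatible units
// sums amplify(-70) -> -6230
// bin toss(lupamp) -> plani
// sums amplify(78) -> -485940
// sums upend() -> -1/485940


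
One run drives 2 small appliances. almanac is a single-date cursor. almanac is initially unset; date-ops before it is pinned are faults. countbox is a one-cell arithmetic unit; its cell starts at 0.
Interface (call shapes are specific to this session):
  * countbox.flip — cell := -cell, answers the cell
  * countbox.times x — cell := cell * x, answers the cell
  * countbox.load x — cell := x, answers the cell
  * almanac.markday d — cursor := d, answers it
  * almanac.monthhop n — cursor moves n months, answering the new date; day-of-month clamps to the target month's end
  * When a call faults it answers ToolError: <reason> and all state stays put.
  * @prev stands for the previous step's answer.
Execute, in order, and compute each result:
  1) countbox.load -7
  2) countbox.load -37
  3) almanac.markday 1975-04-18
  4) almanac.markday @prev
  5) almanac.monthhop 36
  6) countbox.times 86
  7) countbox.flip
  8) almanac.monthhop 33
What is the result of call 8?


Act: countbox.load[x='-7']
Obs: -7
Act: countbox.load[x='-37']
Obs: -37
Act: almanac.markday[d='1975-04-18']
Obs: 1975-04-18
Act: almanac.markday[d='@prev']
Obs: 1975-04-18
Act: almanac.monthhop[n='36']
Obs: 1978-04-18
Act: countbox.times[x='86']
Obs: -3182
Act: countbox.flip[]
Obs: 3182
Act: almanac.monthhop[n='33']
Obs: 1981-01-18

Answer: 1981-01-18


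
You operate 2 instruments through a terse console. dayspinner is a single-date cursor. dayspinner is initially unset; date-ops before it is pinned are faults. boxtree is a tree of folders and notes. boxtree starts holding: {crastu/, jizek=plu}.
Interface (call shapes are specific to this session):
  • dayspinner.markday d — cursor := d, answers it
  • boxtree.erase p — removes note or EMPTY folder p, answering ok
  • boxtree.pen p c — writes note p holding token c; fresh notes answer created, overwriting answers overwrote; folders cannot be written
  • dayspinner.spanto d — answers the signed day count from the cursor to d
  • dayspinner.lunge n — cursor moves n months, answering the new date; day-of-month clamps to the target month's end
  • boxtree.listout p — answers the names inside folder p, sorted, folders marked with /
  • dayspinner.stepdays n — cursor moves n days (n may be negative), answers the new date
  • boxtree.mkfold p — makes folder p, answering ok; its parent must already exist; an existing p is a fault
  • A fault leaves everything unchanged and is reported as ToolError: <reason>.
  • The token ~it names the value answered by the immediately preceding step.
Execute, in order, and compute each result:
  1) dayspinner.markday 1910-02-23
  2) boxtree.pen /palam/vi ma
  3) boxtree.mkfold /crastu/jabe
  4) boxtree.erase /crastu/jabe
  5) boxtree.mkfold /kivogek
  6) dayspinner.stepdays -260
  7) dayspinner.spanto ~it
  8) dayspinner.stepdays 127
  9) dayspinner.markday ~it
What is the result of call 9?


Do: dayspinner.markday[1910-02-23]
See: 1910-02-23
Do: boxtree.pen[/palam/vi; ma]
See: ToolError: no parent
Do: boxtree.mkfold[/crastu/jabe]
See: ok
Do: boxtree.erase[/crastu/jabe]
See: ok
Do: boxtree.mkfold[/kivogek]
See: ok
Do: dayspinner.stepdays[-260]
See: 1909-06-08
Do: dayspinner.spanto[~it]
See: 0
Do: dayspinner.stepdays[127]
See: 1909-10-13
Do: dayspinner.markday[~it]
See: 1909-10-13

Answer: 1909-10-13


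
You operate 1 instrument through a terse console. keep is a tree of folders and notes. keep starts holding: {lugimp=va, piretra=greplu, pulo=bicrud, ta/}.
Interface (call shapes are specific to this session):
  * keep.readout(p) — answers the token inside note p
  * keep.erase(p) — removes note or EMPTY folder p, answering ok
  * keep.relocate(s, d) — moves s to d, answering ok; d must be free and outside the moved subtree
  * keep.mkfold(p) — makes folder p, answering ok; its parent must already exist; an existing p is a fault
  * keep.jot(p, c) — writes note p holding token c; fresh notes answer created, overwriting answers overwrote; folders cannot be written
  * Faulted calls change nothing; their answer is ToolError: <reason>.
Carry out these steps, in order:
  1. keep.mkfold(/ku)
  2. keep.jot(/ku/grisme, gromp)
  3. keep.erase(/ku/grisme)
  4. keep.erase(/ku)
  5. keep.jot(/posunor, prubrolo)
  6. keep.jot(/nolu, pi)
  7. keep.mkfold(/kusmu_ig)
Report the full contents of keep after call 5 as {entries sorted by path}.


% keep.mkfold /ku
:: ok
% keep.jot /ku/grisme gromp
:: created
% keep.erase /ku/grisme
:: ok
% keep.erase /ku
:: ok
% keep.jot /posunor prubrolo
:: created
% keep.jot /nolu pi
:: created
% keep.mkfold /kusmu_ig
:: ok

Answer: {lugimp=va, piretra=greplu, posunor=prubrolo, pulo=bicrud, ta/}


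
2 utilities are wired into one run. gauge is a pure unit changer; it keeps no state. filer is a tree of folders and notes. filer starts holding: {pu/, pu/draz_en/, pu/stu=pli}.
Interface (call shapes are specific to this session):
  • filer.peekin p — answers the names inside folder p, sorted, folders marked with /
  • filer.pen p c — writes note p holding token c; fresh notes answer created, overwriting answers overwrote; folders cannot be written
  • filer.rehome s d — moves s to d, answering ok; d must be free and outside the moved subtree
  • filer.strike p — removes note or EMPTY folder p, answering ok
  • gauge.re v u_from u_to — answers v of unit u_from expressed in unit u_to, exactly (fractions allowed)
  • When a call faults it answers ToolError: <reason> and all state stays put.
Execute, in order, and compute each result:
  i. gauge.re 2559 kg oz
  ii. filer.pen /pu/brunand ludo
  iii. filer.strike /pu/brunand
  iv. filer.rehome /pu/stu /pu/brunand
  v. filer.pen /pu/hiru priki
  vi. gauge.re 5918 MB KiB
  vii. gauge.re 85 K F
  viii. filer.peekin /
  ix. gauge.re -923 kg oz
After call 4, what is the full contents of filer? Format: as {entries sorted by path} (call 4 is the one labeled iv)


Answer: {pu/, pu/brunand=pli, pu/draz_en/}

Derivation:
==> gauge.re(2559, kg, oz)
<== 4094400000000/45359237
==> filer.pen(/pu/brunand, ludo)
<== created
==> filer.strike(/pu/brunand)
<== ok
==> filer.rehome(/pu/stu, /pu/brunand)
<== ok
==> filer.pen(/pu/hiru, priki)
<== created
==> gauge.re(5918, MB, KiB)
<== 46234375/8
==> gauge.re(85, K, F)
<== -30667/100
==> filer.peekin(/)
<== [pu/]
==> gauge.re(-923, kg, oz)
<== -1476800000000/45359237


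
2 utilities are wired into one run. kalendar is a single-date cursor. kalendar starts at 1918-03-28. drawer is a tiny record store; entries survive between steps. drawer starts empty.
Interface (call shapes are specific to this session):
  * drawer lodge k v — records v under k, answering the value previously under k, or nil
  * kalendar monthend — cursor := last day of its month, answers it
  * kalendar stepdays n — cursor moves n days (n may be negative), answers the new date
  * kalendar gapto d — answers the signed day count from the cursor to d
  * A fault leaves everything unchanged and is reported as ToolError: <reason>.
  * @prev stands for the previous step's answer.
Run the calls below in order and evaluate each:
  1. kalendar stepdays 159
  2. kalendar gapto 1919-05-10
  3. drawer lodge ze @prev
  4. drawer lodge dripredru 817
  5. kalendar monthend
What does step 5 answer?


·→ kalendar stepdays(n: 159)
·← 1918-09-03
·→ kalendar gapto(d: 1919-05-10)
·← 249
·→ drawer lodge(k: ze, v: @prev)
·← nil
·→ drawer lodge(k: dripredru, v: 817)
·← nil
·→ kalendar monthend()
·← 1918-09-30

Answer: 1918-09-30


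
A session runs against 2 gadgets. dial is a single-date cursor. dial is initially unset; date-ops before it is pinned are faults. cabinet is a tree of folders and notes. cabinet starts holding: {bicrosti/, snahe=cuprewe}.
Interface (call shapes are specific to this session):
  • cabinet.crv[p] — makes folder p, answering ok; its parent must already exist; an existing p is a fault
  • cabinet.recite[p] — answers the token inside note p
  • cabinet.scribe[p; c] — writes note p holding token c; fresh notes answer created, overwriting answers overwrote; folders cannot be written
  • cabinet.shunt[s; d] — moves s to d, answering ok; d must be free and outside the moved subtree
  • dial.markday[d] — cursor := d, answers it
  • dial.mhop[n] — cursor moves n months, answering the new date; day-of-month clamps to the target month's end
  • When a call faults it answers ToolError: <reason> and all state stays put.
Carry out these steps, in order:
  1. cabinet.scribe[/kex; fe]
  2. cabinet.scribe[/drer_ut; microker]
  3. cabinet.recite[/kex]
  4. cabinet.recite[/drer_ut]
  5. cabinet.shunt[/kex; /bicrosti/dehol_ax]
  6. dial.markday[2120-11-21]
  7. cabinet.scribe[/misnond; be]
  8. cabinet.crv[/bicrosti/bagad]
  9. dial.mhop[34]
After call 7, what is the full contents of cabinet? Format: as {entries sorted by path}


-> cabinet.scribe(p: /kex, c: fe)
<- created
-> cabinet.scribe(p: /drer_ut, c: microker)
<- created
-> cabinet.recite(p: /kex)
<- fe
-> cabinet.recite(p: /drer_ut)
<- microker
-> cabinet.shunt(s: /kex, d: /bicrosti/dehol_ax)
<- ok
-> dial.markday(d: 2120-11-21)
<- 2120-11-21
-> cabinet.scribe(p: /misnond, c: be)
<- created
-> cabinet.crv(p: /bicrosti/bagad)
<- ok
-> dial.mhop(n: 34)
<- 2123-09-21

Answer: {bicrosti/, bicrosti/dehol_ax=fe, drer_ut=microker, misnond=be, snahe=cuprewe}
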